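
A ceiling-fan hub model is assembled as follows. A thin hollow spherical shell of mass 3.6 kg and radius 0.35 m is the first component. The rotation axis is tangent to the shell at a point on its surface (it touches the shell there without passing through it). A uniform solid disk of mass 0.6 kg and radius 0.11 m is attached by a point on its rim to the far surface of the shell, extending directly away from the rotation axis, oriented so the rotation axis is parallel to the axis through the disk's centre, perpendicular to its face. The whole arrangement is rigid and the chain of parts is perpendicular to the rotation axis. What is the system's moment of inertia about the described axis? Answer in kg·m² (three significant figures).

1.13

Spherical shell: I_cm = (2/3)MR² = (2/3)(3.6)(0.35)² = 0.294 kg·m²; centre at d = 0.35 m, so the parallel axis theorem gives I = 0.294 + (3.6)(0.35)² = 0.735 kg·m².
Solid disk: I_cm = (1/2)MR² = (1/2)(0.6)(0.11)² = 0.00363 kg·m²; centre at d = 0.35 + 0.35 + 0.11 = 0.81 m, so the parallel axis theorem gives I = 0.00363 + (0.6)(0.81)² = 0.39729 kg·m².
Total I = 0.735 + 0.39729 = 1.1323 kg·m².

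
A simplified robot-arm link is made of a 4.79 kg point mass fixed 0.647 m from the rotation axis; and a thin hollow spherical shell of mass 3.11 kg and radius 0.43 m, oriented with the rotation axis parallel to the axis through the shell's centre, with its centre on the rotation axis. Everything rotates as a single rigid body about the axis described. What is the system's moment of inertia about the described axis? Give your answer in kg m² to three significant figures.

2.39

Point mass: I_cm = 0; centre at d = 0.647 m, so I = I_cm + Md² gives I = 0 + (4.79)(0.647)² = 2.0051 kg m².
Spherical shell: I_cm = (2/3)MR² = (2/3)(3.11)(0.43)² = 0.38336 kg m²; axis through the centre, so I = 0.38336 kg m².
Total I = 2.0051 + 0.38336 = 2.3885 kg m².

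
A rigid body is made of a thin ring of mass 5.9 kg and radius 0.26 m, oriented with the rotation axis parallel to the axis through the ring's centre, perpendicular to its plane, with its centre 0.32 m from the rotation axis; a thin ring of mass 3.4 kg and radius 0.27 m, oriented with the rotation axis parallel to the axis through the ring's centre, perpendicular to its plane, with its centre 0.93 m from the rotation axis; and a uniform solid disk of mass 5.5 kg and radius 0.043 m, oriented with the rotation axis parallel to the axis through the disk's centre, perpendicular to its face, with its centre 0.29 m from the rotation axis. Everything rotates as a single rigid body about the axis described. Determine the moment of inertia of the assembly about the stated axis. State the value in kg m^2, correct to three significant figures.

4.66

Thin ring: I_cm = MR² = (5.9)(0.26)² = 0.39884 kg m^2; centre at d = 0.32 m, so the parallel axis theorem gives I = 0.39884 + (5.9)(0.32)² = 1.003 kg m^2.
Thin ring: I_cm = MR² = (3.4)(0.27)² = 0.24786 kg m^2; centre at d = 0.93 m, so the parallel axis theorem gives I = 0.24786 + (3.4)(0.93)² = 3.1885 kg m^2.
Solid disk: I_cm = (1/2)MR² = (1/2)(5.5)(0.043)² = 0.0050847 kg m^2; centre at d = 0.29 m, so the parallel axis theorem gives I = 0.0050847 + (5.5)(0.29)² = 0.46763 kg m^2.
Total I = 1.003 + 3.1885 + 0.46763 = 4.6592 kg m^2.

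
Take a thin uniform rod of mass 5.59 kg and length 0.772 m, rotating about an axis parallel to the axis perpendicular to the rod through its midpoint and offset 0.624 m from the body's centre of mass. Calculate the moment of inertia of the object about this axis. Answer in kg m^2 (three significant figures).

I_cm = (1/12)ML² = (1/12)(5.59)(0.772)² = 0.27763 kg m^2; centre at d = 0.624 m, so I = I_cm + Md² gives I = 0.27763 + (5.59)(0.624)² = 2.4542 kg m^2.

2.45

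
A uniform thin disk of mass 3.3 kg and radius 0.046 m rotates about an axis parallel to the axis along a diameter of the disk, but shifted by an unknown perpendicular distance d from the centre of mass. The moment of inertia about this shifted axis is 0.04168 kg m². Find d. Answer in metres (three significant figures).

About the centre-of-mass axis, I_cm = (1/4)MR² = (1/4)(3.3)(0.046)² = 0.0017457 kg m².
Parallel axis theorem: I = I_cm + Md², so Md² = 0.04168 − 0.0017457 = 0.039934 kg m².
d = √(0.039934 / 3.3) = 0.11001 m.

0.110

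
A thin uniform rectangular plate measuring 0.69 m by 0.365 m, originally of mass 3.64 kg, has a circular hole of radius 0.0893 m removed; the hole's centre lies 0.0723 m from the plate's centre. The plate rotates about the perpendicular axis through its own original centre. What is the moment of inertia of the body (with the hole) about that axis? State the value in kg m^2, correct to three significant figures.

0.181

Unpierced body about its centre: I₀ = (1/12)M(a²+b²) = (1/12)(3.64)[(0.69)² + (0.365)²] = 0.18483 kg m^2.
The removed disk has mass m = M·πr²/(ab) = (3.64)·π(0.0893)²/(0.69·0.365) = 0.36209 kg (same uniform areal density).
Its moment of inertia about the rotation axis (parallel-axis theorem): I_hole = (1/2)mr² + md² = (1/2)(0.36209)(0.0893)² + (0.36209)(0.0723)² = 0.0033365 kg m^2.
Treating the hole as negative mass, I = I₀ − I_hole = 0.18483 − 0.0033365 = 0.18149 kg m^2.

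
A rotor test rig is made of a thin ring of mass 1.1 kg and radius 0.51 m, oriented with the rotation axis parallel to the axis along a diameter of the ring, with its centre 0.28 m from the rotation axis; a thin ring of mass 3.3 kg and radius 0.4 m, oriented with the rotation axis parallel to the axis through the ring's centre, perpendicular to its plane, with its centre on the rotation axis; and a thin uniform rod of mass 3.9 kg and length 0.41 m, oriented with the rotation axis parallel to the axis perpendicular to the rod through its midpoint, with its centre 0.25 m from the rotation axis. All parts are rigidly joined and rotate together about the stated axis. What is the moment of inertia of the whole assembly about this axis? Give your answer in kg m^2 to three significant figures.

1.06

Thin ring: I_cm = (1/2)MR² = (1/2)(1.1)(0.51)² = 0.14306 kg m^2; centre at d = 0.28 m, so the parallel axis theorem gives I = 0.14306 + (1.1)(0.28)² = 0.2293 kg m^2.
Thin ring: I_cm = MR² = (3.3)(0.4)² = 0.528 kg m^2; axis through the centre, so I = 0.528 kg m^2.
Thin rod: I_cm = (1/12)ML² = (1/12)(3.9)(0.41)² = 0.054632 kg m^2; centre at d = 0.25 m, so the parallel axis theorem gives I = 0.054632 + (3.9)(0.25)² = 0.29838 kg m^2.
Total I = 0.2293 + 0.528 + 0.29838 = 1.0557 kg m^2.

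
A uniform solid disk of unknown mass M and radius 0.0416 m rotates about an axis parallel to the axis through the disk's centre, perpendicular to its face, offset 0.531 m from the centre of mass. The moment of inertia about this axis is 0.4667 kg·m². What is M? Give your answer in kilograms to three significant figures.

I = I_cm + Md² = (1/2)MR² + Md² = M·[0.5·(0.0416)² + (0.531)²] = M·0.28283.
So M = 0.4667 / 0.28283 = 1.6501 kg.

1.65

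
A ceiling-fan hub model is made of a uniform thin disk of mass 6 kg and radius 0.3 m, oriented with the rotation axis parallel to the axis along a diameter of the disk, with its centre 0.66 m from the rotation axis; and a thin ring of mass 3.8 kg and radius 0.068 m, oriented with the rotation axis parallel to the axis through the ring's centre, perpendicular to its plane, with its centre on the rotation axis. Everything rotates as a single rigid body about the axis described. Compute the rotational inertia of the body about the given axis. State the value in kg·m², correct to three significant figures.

Thin disk: I_cm = (1/4)MR² = (1/4)(6)(0.3)² = 0.135 kg·m²; centre at d = 0.66 m, so I = I_cm + Md² gives I = 0.135 + (6)(0.66)² = 2.7486 kg·m².
Thin ring: I_cm = MR² = (3.8)(0.068)² = 0.017571 kg·m²; axis through the centre, so I = 0.017571 kg·m².
Total I = 2.7486 + 0.017571 = 2.7662 kg·m².

2.77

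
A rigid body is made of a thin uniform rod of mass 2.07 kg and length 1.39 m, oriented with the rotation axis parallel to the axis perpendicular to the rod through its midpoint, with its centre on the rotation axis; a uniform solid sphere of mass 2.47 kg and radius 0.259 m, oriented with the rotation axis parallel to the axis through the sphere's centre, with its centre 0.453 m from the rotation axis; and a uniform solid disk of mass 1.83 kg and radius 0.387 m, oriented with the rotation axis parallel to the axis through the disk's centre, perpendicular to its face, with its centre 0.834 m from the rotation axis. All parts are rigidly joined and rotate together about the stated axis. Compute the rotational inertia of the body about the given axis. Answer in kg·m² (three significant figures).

2.32

Thin rod: I_cm = (1/12)ML² = (1/12)(2.07)(1.39)² = 0.33329 kg·m²; axis through the centre, so I = 0.33329 kg·m².
Solid sphere: I_cm = (2/5)MR² = (2/5)(2.47)(0.259)² = 0.066276 kg·m²; centre at d = 0.453 m, so the parallel axis theorem gives I = 0.066276 + (2.47)(0.453)² = 0.57314 kg·m².
Solid disk: I_cm = (1/2)MR² = (1/2)(1.83)(0.387)² = 0.13704 kg·m²; centre at d = 0.834 m, so the parallel axis theorem gives I = 0.13704 + (1.83)(0.834)² = 1.4099 kg·m².
Total I = 0.33329 + 0.57314 + 1.4099 = 2.3163 kg·m².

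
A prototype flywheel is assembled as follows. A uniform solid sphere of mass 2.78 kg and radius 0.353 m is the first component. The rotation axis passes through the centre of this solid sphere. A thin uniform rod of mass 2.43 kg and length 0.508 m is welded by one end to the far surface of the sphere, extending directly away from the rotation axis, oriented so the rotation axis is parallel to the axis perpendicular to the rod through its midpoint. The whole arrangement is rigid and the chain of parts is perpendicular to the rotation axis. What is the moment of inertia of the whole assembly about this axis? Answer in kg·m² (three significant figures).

1.09

Solid sphere: I_cm = (2/5)MR² = (2/5)(2.78)(0.353)² = 0.13857 kg·m²; axis through the centre, so I = 0.13857 kg·m².
Thin rod: I_cm = (1/12)ML² = (1/12)(2.43)(0.508)² = 0.052258 kg·m²; centre at d = 0.353 + 0.254 = 0.607 m, so the parallel axis theorem gives I = 0.052258 + (2.43)(0.607)² = 0.94759 kg·m².
Total I = 0.13857 + 0.94759 = 1.0862 kg·m².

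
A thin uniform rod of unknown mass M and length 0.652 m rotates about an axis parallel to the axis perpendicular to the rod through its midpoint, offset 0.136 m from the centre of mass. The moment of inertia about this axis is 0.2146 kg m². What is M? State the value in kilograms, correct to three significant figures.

I = I_cm + Md² = (1/12)ML² + Md² = M·[0.0833333·(0.652)² + (0.136)²] = M·0.053921.
So M = 0.2146 / 0.053921 = 3.9799 kg.

3.98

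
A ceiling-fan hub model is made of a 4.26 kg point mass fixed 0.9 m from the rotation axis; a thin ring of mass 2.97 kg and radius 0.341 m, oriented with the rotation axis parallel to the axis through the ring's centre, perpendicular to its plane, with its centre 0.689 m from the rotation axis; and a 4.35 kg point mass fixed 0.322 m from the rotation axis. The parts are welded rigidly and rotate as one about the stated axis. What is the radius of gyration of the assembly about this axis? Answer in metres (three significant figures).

Point mass: I_cm = 0; centre at d = 0.9 m, so the parallel axis theorem gives I = 0 + (4.26)(0.9)² = 3.4506 kg m^2.
Thin ring: I_cm = MR² = (2.97)(0.341)² = 0.34535 kg m^2; centre at d = 0.689 m, so the parallel axis theorem gives I = 0.34535 + (2.97)(0.689)² = 1.7553 kg m^2.
Point mass: I_cm = 0; centre at d = 0.322 m, so the parallel axis theorem gives I = 0 + (4.35)(0.322)² = 0.45103 kg m^2.
Total I = 5.6569 kg m^2; total mass M = 11.58 kg.
k = √(I/M) = √(5.6569/11.58) = 0.69893 m.

0.699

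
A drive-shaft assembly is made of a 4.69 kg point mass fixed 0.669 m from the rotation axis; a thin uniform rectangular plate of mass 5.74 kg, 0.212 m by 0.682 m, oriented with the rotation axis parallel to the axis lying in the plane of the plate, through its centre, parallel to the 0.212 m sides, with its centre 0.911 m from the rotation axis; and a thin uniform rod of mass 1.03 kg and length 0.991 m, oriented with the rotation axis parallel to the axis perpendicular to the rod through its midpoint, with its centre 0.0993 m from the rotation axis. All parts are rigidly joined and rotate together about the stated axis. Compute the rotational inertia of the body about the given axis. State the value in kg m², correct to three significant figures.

Point mass: I_cm = 0; centre at d = 0.669 m, so I = I_cm + Md² gives I = 0 + (4.69)(0.669)² = 2.0991 kg m².
Rectangular plate: I_cm = (1/12)Mb² = (1/12)(5.74)(0.682)² = 0.22248 kg m²; centre at d = 0.911 m, so I = I_cm + Md² gives I = 0.22248 + (5.74)(0.911)² = 4.9862 kg m².
Thin rod: I_cm = (1/12)ML² = (1/12)(1.03)(0.991)² = 0.084295 kg m²; centre at d = 0.0993 m, so I = I_cm + Md² gives I = 0.084295 + (1.03)(0.0993)² = 0.094452 kg m².
Total I = 2.0991 + 4.9862 + 0.094452 = 7.1797 kg m².

7.18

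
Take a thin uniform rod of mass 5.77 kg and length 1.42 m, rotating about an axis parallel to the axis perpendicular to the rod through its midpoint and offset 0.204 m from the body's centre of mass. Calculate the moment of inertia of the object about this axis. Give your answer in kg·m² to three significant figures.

I_cm = (1/12)ML² = (1/12)(5.77)(1.42)² = 0.96955 kg·m²; centre at d = 0.204 m, so I = I_cm + Md² gives I = 0.96955 + (5.77)(0.204)² = 1.2097 kg·m².

1.21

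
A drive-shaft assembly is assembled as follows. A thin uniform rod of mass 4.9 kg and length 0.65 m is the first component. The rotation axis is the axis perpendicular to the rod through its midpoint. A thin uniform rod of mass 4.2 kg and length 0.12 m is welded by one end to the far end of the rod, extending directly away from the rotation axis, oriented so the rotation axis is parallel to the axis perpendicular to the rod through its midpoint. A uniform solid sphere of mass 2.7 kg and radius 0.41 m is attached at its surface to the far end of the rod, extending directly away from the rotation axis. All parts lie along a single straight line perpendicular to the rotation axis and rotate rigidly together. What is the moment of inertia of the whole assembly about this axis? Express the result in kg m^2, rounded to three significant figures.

2.96

Thin rod: I_cm = (1/12)ML² = (1/12)(4.9)(0.65)² = 0.17252 kg m^2; axis through the centre, so I = 0.17252 kg m^2.
Thin rod: I_cm = (1/12)ML² = (1/12)(4.2)(0.12)² = 0.00504 kg m^2; centre at d = 0.325 + 0.06 = 0.385 m, so the parallel axis theorem gives I = 0.00504 + (4.2)(0.385)² = 0.62759 kg m^2.
Solid sphere: I_cm = (2/5)MR² = (2/5)(2.7)(0.41)² = 0.18155 kg m^2; centre at d = 0.325 + 0.06 + 0.06 + 0.41 = 0.855 m, so the parallel axis theorem gives I = 0.18155 + (2.7)(0.855)² = 2.1553 kg m^2.
Total I = 0.17252 + 0.62759 + 2.1553 = 2.9554 kg m^2.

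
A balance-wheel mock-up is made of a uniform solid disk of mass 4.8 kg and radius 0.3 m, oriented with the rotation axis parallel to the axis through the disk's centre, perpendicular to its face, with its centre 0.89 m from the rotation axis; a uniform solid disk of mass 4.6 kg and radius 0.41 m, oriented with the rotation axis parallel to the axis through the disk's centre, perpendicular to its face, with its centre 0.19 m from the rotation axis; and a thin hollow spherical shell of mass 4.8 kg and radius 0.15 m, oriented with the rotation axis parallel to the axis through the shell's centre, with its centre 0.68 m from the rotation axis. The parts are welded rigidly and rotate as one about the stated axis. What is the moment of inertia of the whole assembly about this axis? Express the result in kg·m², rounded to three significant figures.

Solid disk: I_cm = (1/2)MR² = (1/2)(4.8)(0.3)² = 0.216 kg·m²; centre at d = 0.89 m, so I = I_cm + Md² gives I = 0.216 + (4.8)(0.89)² = 4.0181 kg·m².
Solid disk: I_cm = (1/2)MR² = (1/2)(4.6)(0.41)² = 0.38663 kg·m²; centre at d = 0.19 m, so I = I_cm + Md² gives I = 0.38663 + (4.6)(0.19)² = 0.55269 kg·m².
Spherical shell: I_cm = (2/3)MR² = (2/3)(4.8)(0.15)² = 0.072 kg·m²; centre at d = 0.68 m, so I = I_cm + Md² gives I = 0.072 + (4.8)(0.68)² = 2.2915 kg·m².
Total I = 4.0181 + 0.55269 + 2.2915 = 6.8623 kg·m².

6.86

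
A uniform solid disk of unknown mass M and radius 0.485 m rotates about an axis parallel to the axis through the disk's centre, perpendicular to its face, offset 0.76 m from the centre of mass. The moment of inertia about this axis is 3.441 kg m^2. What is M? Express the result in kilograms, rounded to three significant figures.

4.95

I = I_cm + Md² = (1/2)MR² + Md² = M·[0.5·(0.485)² + (0.76)²] = M·0.69521.
So M = 3.441 / 0.69521 = 4.9496 kg.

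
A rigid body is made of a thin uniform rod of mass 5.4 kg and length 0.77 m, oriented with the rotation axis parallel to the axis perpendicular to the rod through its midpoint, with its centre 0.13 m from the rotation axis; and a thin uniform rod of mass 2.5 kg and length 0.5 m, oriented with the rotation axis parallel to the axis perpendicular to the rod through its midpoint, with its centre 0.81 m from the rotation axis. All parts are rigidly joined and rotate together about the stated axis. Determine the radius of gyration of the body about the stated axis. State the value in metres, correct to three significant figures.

0.509

Thin rod: I_cm = (1/12)ML² = (1/12)(5.4)(0.77)² = 0.26681 kg m²; centre at d = 0.13 m, so I = I_cm + Md² gives I = 0.26681 + (5.4)(0.13)² = 0.35807 kg m².
Thin rod: I_cm = (1/12)ML² = (1/12)(2.5)(0.5)² = 0.052083 kg m²; centre at d = 0.81 m, so I = I_cm + Md² gives I = 0.052083 + (2.5)(0.81)² = 1.6923 kg m².
Total I = 2.0504 kg m²; total mass M = 7.9 kg.
k = √(I/M) = √(2.0504/7.9) = 0.50945 m.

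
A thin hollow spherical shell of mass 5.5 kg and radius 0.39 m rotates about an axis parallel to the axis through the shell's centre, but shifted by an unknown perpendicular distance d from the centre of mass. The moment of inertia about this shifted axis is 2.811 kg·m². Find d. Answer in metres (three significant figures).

0.640

About the centre-of-mass axis, I_cm = (2/3)MR² = (2/3)(5.5)(0.39)² = 0.5577 kg·m².
Parallel axis theorem: I = I_cm + Md², so Md² = 2.811 − 0.5577 = 2.2533 kg·m².
d = √(2.2533 / 5.5) = 0.64007 m.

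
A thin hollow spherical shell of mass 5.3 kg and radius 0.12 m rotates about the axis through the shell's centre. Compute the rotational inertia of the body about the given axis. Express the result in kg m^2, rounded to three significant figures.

I_cm = (2/3)MR² = (2/3)(5.3)(0.12)² = 0.05088 kg m^2; axis through the centre, so I = 0.05088 kg m^2.

0.0509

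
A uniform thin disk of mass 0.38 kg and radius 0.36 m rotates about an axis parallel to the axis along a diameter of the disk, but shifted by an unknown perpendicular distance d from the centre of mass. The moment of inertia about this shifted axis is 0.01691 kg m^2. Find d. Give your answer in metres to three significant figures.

0.110

About the centre-of-mass axis, I_cm = (1/4)MR² = (1/4)(0.38)(0.36)² = 0.012312 kg m^2.
Parallel axis theorem: I = I_cm + Md², so Md² = 0.01691 − 0.012312 = 0.004598 kg m^2.
d = √(0.004598 / 0.38) = 0.11 m.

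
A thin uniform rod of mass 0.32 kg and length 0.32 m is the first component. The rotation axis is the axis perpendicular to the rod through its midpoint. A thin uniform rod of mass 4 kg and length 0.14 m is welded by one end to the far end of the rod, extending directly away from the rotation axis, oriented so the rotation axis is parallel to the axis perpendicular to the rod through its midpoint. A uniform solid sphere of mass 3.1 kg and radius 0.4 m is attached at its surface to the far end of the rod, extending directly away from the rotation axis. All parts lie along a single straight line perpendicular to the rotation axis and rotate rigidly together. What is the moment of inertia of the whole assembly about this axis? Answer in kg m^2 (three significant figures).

Thin rod: I_cm = (1/12)ML² = (1/12)(0.32)(0.32)² = 0.0027307 kg m^2; axis through the centre, so I = 0.0027307 kg m^2.
Thin rod: I_cm = (1/12)ML² = (1/12)(4)(0.14)² = 0.0065333 kg m^2; centre at d = 0.16 + 0.07 = 0.23 m, so I = I_cm + Md² gives I = 0.0065333 + (4)(0.23)² = 0.21813 kg m^2.
Solid sphere: I_cm = (2/5)MR² = (2/5)(3.1)(0.4)² = 0.1984 kg m^2; centre at d = 0.16 + 0.07 + 0.07 + 0.4 = 0.7 m, so I = I_cm + Md² gives I = 0.1984 + (3.1)(0.7)² = 1.7174 kg m^2.
Total I = 0.0027307 + 0.21813 + 1.7174 = 1.9383 kg m^2.

1.94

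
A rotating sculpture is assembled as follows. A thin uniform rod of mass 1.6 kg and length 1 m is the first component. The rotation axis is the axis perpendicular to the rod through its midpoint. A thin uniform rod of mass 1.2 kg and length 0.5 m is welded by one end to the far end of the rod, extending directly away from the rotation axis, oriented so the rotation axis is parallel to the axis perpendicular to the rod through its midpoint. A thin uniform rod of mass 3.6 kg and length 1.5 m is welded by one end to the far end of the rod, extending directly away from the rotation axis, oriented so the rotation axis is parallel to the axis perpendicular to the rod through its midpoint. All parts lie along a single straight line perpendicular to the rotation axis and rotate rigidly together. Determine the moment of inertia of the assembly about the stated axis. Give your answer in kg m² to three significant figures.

12.5

Thin rod: I_cm = (1/12)ML² = (1/12)(1.6)(1)² = 0.13333 kg m²; axis through the centre, so I = 0.13333 kg m².
Thin rod: I_cm = (1/12)ML² = (1/12)(1.2)(0.5)² = 0.025 kg m²; centre at d = 0.5 + 0.25 = 0.75 m, so the parallel axis theorem gives I = 0.025 + (1.2)(0.75)² = 0.7 kg m².
Thin rod: I_cm = (1/12)ML² = (1/12)(3.6)(1.5)² = 0.675 kg m²; centre at d = 0.5 + 0.25 + 0.25 + 0.75 = 1.75 m, so the parallel axis theorem gives I = 0.675 + (3.6)(1.75)² = 11.7 kg m².
Total I = 0.13333 + 0.7 + 11.7 = 12.533 kg m².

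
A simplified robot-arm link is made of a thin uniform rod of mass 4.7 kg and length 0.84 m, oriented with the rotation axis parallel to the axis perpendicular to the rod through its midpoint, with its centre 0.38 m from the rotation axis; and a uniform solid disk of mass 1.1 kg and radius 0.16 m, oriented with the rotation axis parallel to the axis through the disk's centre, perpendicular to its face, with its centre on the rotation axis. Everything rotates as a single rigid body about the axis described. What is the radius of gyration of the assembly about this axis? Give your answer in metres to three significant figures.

Thin rod: I_cm = (1/12)ML² = (1/12)(4.7)(0.84)² = 0.27636 kg m^2; centre at d = 0.38 m, so I = I_cm + Md² gives I = 0.27636 + (4.7)(0.38)² = 0.95504 kg m^2.
Solid disk: I_cm = (1/2)MR² = (1/2)(1.1)(0.16)² = 0.01408 kg m^2; axis through the centre, so I = 0.01408 kg m^2.
Total I = 0.96912 kg m^2; total mass M = 5.8 kg.
k = √(I/M) = √(0.96912/5.8) = 0.40877 m.

0.409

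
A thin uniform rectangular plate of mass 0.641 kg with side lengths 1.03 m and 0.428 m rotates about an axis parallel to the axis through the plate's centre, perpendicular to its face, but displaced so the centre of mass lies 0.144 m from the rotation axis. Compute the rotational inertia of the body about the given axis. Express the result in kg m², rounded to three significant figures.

0.0797

I_cm = (1/12)M(a²+b²) = (1/12)(0.641)[(1.03)² + (0.428)²] = 0.066455 kg m²; centre at d = 0.144 m, so the parallel axis theorem gives I = 0.066455 + (0.641)(0.144)² = 0.079747 kg m².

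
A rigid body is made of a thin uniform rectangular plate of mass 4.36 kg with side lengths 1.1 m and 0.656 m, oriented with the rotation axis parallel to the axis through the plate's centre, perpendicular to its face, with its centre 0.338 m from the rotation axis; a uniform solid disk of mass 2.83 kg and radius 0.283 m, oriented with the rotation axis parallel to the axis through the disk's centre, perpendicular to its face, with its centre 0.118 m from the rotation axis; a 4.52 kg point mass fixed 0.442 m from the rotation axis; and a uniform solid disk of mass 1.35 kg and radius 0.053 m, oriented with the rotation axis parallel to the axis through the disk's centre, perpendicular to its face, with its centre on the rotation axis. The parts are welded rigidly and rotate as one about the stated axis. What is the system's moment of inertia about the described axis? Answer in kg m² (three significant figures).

Rectangular plate: I_cm = (1/12)M(a²+b²) = (1/12)(4.36)[(1.1)² + (0.656)²] = 0.59599 kg m²; centre at d = 0.338 m, so the parallel axis theorem gives I = 0.59599 + (4.36)(0.338)² = 1.0941 kg m².
Solid disk: I_cm = (1/2)MR² = (1/2)(2.83)(0.283)² = 0.11333 kg m²; centre at d = 0.118 m, so the parallel axis theorem gives I = 0.11333 + (2.83)(0.118)² = 0.15273 kg m².
Point mass: I_cm = 0; centre at d = 0.442 m, so the parallel axis theorem gives I = 0 + (4.52)(0.442)² = 0.88305 kg m².
Solid disk: I_cm = (1/2)MR² = (1/2)(1.35)(0.053)² = 0.0018961 kg m²; axis through the centre, so I = 0.0018961 kg m².
Total I = 1.0941 + 0.15273 + 0.88305 + 0.0018961 = 2.1318 kg m².

2.13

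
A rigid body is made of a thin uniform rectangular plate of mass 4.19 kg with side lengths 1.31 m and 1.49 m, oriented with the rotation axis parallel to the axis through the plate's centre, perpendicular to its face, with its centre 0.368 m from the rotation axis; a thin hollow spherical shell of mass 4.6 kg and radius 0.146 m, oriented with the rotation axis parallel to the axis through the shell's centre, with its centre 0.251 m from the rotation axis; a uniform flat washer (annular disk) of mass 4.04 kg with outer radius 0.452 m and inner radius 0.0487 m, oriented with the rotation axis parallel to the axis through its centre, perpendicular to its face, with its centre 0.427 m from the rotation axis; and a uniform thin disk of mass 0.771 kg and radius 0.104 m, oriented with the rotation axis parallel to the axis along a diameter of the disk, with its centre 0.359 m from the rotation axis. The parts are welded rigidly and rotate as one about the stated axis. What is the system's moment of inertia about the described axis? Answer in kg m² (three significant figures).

3.55

Rectangular plate: I_cm = (1/12)M(a²+b²) = (1/12)(4.19)[(1.31)² + (1.49)²] = 1.3744 kg m²; centre at d = 0.368 m, so the parallel axis theorem gives I = 1.3744 + (4.19)(0.368)² = 1.9418 kg m².
Spherical shell: I_cm = (2/3)MR² = (2/3)(4.6)(0.146)² = 0.065369 kg m²; centre at d = 0.251 m, so the parallel axis theorem gives I = 0.065369 + (4.6)(0.251)² = 0.35517 kg m².
Annular disk: I_cm = (1/2)M(R²+r²) = (1/2)(4.04)[(0.452)² + (0.0487)²] = 0.41748 kg m²; centre at d = 0.427 m, so the parallel axis theorem gives I = 0.41748 + (4.04)(0.427)² = 1.1541 kg m².
Thin disk: I_cm = (1/4)MR² = (1/4)(0.771)(0.104)² = 0.0020848 kg m²; centre at d = 0.359 m, so the parallel axis theorem gives I = 0.0020848 + (0.771)(0.359)² = 0.10145 kg m².
Total I = 1.9418 + 0.35517 + 1.1541 + 0.10145 = 3.5525 kg m².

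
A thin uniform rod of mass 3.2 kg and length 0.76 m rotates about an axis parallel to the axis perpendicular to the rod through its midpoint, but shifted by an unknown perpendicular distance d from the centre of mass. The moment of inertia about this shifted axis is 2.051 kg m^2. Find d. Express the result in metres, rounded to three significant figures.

0.770

About the centre-of-mass axis, I_cm = (1/12)ML² = (1/12)(3.2)(0.76)² = 0.15403 kg m^2.
Parallel axis theorem: I = I_cm + Md², so Md² = 2.051 − 0.15403 = 1.897 kg m^2.
d = √(1.897 / 3.2) = 0.76994 m.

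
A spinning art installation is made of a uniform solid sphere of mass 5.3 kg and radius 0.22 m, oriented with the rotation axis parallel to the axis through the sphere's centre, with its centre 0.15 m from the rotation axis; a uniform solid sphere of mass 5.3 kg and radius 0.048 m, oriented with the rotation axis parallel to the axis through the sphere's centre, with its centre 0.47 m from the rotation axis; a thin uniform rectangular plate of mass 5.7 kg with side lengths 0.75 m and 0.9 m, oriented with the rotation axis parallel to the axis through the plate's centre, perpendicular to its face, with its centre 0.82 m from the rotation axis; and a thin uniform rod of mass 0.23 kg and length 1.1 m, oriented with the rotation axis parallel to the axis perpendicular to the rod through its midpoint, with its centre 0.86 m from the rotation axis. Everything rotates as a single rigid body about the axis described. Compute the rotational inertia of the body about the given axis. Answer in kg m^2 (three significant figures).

6.08

Solid sphere: I_cm = (2/5)MR² = (2/5)(5.3)(0.22)² = 0.10261 kg m^2; centre at d = 0.15 m, so I = I_cm + Md² gives I = 0.10261 + (5.3)(0.15)² = 0.22186 kg m^2.
Solid sphere: I_cm = (2/5)MR² = (2/5)(5.3)(0.048)² = 0.0048845 kg m^2; centre at d = 0.47 m, so I = I_cm + Md² gives I = 0.0048845 + (5.3)(0.47)² = 1.1757 kg m^2.
Rectangular plate: I_cm = (1/12)M(a²+b²) = (1/12)(5.7)[(0.75)² + (0.9)²] = 0.65194 kg m^2; centre at d = 0.82 m, so I = I_cm + Md² gives I = 0.65194 + (5.7)(0.82)² = 4.4846 kg m^2.
Thin rod: I_cm = (1/12)ML² = (1/12)(0.23)(1.1)² = 0.023192 kg m^2; centre at d = 0.86 m, so I = I_cm + Md² gives I = 0.023192 + (0.23)(0.86)² = 0.1933 kg m^2.
Total I = 0.22186 + 1.1757 + 4.4846 + 0.1933 = 6.0754 kg m^2.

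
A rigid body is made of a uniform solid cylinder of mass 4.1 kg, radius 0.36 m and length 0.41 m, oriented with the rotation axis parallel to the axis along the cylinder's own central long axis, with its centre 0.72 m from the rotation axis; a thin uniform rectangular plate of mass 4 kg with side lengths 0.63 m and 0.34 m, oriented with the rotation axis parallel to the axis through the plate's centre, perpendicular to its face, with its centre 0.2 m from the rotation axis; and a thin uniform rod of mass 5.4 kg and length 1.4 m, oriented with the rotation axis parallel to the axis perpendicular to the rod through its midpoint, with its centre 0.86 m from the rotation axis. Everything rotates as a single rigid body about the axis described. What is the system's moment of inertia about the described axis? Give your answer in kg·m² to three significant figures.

Solid cylinder: I_cm = (1/2)MR² = (1/2)(4.1)(0.36)² = 0.26568 kg·m²; centre at d = 0.72 m, so the parallel axis theorem gives I = 0.26568 + (4.1)(0.72)² = 2.3911 kg·m².
Rectangular plate: I_cm = (1/12)M(a²+b²) = (1/12)(4)[(0.63)² + (0.34)²] = 0.17083 kg·m²; centre at d = 0.2 m, so the parallel axis theorem gives I = 0.17083 + (4)(0.2)² = 0.33083 kg·m².
Thin rod: I_cm = (1/12)ML² = (1/12)(5.4)(1.4)² = 0.882 kg·m²; centre at d = 0.86 m, so the parallel axis theorem gives I = 0.882 + (5.4)(0.86)² = 4.8758 kg·m².
Total I = 2.3911 + 0.33083 + 4.8758 = 7.5978 kg·m².

7.60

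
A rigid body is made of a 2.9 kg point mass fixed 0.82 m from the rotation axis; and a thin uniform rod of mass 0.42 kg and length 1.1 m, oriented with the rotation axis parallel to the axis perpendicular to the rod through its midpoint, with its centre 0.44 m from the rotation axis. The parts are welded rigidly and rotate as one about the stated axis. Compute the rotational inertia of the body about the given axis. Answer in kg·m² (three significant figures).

2.07

Point mass: I_cm = 0; centre at d = 0.82 m, so the parallel axis theorem gives I = 0 + (2.9)(0.82)² = 1.95 kg·m².
Thin rod: I_cm = (1/12)ML² = (1/12)(0.42)(1.1)² = 0.04235 kg·m²; centre at d = 0.44 m, so the parallel axis theorem gives I = 0.04235 + (0.42)(0.44)² = 0.12366 kg·m².
Total I = 1.95 + 0.12366 = 2.0736 kg·m².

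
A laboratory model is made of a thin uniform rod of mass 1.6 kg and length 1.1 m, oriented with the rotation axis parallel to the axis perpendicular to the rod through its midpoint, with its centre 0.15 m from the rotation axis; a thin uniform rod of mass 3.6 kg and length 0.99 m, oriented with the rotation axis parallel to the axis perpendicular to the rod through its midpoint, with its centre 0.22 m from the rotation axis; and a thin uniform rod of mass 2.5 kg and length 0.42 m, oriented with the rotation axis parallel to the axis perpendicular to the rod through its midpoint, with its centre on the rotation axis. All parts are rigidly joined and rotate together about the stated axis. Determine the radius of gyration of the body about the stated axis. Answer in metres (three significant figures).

Thin rod: I_cm = (1/12)ML² = (1/12)(1.6)(1.1)² = 0.16133 kg m²; centre at d = 0.15 m, so I = I_cm + Md² gives I = 0.16133 + (1.6)(0.15)² = 0.19733 kg m².
Thin rod: I_cm = (1/12)ML² = (1/12)(3.6)(0.99)² = 0.29403 kg m²; centre at d = 0.22 m, so I = I_cm + Md² gives I = 0.29403 + (3.6)(0.22)² = 0.46827 kg m².
Thin rod: I_cm = (1/12)ML² = (1/12)(2.5)(0.42)² = 0.03675 kg m²; axis through the centre, so I = 0.03675 kg m².
Total I = 0.70235 kg m²; total mass M = 7.7 kg.
k = √(I/M) = √(0.70235/7.7) = 0.30202 m.

0.302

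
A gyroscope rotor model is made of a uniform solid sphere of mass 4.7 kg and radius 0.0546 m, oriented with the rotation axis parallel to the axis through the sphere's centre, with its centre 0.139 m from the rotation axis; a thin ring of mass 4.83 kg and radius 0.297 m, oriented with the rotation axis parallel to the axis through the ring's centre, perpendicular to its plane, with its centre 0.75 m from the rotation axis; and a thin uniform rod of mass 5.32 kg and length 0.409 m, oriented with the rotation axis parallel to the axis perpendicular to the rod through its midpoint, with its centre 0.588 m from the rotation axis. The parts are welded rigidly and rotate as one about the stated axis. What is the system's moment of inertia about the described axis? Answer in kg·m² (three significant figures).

Solid sphere: I_cm = (2/5)MR² = (2/5)(4.7)(0.0546)² = 0.0056046 kg·m²; centre at d = 0.139 m, so the parallel axis theorem gives I = 0.0056046 + (4.7)(0.139)² = 0.096413 kg·m².
Thin ring: I_cm = MR² = (4.83)(0.297)² = 0.42605 kg·m²; centre at d = 0.75 m, so the parallel axis theorem gives I = 0.42605 + (4.83)(0.75)² = 3.1429 kg·m².
Thin rod: I_cm = (1/12)ML² = (1/12)(5.32)(0.409)² = 0.074161 kg·m²; centre at d = 0.588 m, so the parallel axis theorem gives I = 0.074161 + (5.32)(0.588)² = 1.9135 kg·m².
Total I = 0.096413 + 3.1429 + 1.9135 = 5.1529 kg·m².

5.15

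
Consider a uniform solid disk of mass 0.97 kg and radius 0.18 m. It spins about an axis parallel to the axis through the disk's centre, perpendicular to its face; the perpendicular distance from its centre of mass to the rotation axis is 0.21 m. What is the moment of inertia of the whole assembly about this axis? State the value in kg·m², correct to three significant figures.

I_cm = (1/2)MR² = (1/2)(0.97)(0.18)² = 0.015714 kg·m²; centre at d = 0.21 m, so I = I_cm + Md² gives I = 0.015714 + (0.97)(0.21)² = 0.058491 kg·m².

0.0585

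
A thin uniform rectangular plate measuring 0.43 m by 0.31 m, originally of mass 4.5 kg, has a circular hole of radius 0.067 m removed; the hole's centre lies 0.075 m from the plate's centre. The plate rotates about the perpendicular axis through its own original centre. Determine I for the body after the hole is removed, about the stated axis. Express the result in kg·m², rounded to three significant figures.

0.102

Unpierced body about its centre: I₀ = (1/12)M(a²+b²) = (1/12)(4.5)[(0.43)² + (0.31)²] = 0.10537 kg·m².
The removed disk has mass m = M·πr²/(ab) = (4.5)·π(0.067)²/(0.43·0.31) = 0.47608 kg (same uniform areal density).
Its moment of inertia about the rotation axis (parallel-axis theorem): I_hole = (1/2)mr² + md² = (1/2)(0.47608)(0.067)² + (0.47608)(0.075)² = 0.0037465 kg·m².
Treating the hole as negative mass, I = I₀ − I_hole = 0.10537 − 0.0037465 = 0.10163 kg·m².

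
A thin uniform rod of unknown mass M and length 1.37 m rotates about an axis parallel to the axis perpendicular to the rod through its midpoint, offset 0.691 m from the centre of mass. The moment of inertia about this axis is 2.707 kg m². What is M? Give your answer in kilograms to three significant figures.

I = I_cm + Md² = (1/12)ML² + Md² = M·[0.0833333·(1.37)² + (0.691)²] = M·0.63389.
So M = 2.707 / 0.63389 = 4.2705 kg.

4.27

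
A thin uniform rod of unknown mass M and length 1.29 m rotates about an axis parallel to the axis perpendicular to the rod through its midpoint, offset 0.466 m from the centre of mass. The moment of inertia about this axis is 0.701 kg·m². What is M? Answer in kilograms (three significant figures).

1.97

I = I_cm + Md² = (1/12)ML² + Md² = M·[0.0833333·(1.29)² + (0.466)²] = M·0.35583.
So M = 0.701 / 0.35583 = 1.97 kg.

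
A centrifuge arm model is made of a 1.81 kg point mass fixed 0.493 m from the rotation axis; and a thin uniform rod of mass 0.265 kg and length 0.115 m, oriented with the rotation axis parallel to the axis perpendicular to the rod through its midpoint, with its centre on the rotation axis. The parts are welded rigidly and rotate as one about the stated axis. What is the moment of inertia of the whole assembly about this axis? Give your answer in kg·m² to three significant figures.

0.440

Point mass: I_cm = 0; centre at d = 0.493 m, so the parallel axis theorem gives I = 0 + (1.81)(0.493)² = 0.43992 kg·m².
Thin rod: I_cm = (1/12)ML² = (1/12)(0.265)(0.115)² = 0.00029205 kg·m²; axis through the centre, so I = 0.00029205 kg·m².
Total I = 0.43992 + 0.00029205 = 0.44021 kg·m².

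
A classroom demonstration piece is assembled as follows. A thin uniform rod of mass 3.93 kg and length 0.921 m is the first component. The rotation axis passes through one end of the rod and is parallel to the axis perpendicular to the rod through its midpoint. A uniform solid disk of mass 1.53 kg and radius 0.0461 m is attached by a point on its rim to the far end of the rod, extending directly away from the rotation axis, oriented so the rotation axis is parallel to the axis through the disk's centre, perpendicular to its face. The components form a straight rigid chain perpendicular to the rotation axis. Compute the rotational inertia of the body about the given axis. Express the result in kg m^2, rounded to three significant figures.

Thin rod: I_cm = (1/12)ML² = (1/12)(3.93)(0.921)² = 0.2778 kg m^2; centre at d = 0.4605 m, so the parallel axis theorem gives I = 0.2778 + (3.93)(0.4605)² = 1.1112 kg m^2.
Solid disk: I_cm = (1/2)MR² = (1/2)(1.53)(0.0461)² = 0.0016258 kg m^2; centre at d = 0.4605 + 0.4605 + 0.0461 = 0.9671 m, so the parallel axis theorem gives I = 0.0016258 + (1.53)(0.9671)² = 1.4326 kg m^2.
Total I = 1.1112 + 1.4326 = 2.5438 kg m^2.

2.54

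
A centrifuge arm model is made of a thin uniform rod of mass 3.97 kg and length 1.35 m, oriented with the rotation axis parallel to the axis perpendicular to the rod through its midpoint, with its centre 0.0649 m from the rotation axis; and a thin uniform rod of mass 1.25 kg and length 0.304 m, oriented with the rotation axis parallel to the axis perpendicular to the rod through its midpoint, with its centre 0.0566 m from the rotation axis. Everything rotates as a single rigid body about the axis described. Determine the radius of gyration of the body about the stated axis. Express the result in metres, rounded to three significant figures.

0.348

Thin rod: I_cm = (1/12)ML² = (1/12)(3.97)(1.35)² = 0.60294 kg·m²; centre at d = 0.0649 m, so I = I_cm + Md² gives I = 0.60294 + (3.97)(0.0649)² = 0.61967 kg·m².
Thin rod: I_cm = (1/12)ML² = (1/12)(1.25)(0.304)² = 0.0096267 kg·m²; centre at d = 0.0566 m, so I = I_cm + Md² gives I = 0.0096267 + (1.25)(0.0566)² = 0.013631 kg·m².
Total I = 0.6333 kg·m²; total mass M = 5.22 kg.
k = √(I/M) = √(0.6333/5.22) = 0.34831 m.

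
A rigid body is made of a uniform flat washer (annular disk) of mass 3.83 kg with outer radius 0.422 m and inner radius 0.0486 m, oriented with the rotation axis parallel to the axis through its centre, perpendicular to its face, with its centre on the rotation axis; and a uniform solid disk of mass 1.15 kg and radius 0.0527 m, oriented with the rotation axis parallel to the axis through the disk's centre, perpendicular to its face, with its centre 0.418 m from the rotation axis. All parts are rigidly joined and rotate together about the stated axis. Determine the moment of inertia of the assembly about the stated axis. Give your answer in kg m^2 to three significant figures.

Annular disk: I_cm = (1/2)M(R²+r²) = (1/2)(3.83)[(0.422)² + (0.0486)²] = 0.34555 kg m^2; axis through the centre, so I = 0.34555 kg m^2.
Solid disk: I_cm = (1/2)MR² = (1/2)(1.15)(0.0527)² = 0.0015969 kg m^2; centre at d = 0.418 m, so I = I_cm + Md² gives I = 0.0015969 + (1.15)(0.418)² = 0.20253 kg m^2.
Total I = 0.34555 + 0.20253 = 0.54808 kg m^2.

0.548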